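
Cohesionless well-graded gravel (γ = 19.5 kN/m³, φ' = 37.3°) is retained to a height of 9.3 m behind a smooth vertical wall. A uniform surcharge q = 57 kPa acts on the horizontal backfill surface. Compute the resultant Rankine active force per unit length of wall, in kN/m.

K_a = tan²(45° − φ/2) = 0.2453.
Soil triangle: ½ K_a γ H² = 0.5×0.2453×19.5×9.3² = 206.9 kN/m.
Surcharge rectangle: K_a q H = 0.2453×57×9.3 = 130.1 kN/m.
Total = 206.9 + 130.1 = 336.9 kN/m.

337 kN/m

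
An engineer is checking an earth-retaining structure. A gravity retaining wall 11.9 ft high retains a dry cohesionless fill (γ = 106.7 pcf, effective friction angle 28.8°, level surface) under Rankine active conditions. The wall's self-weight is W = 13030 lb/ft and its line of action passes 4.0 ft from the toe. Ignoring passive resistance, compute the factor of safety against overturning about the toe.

4.97

K_a = tan²(45° − 28.8°/2) = 0.3498.
P_a = ½K_aγH² = 0.5×0.3498×106.7×11.9² = 2642 lb/ft, acting at H/3 = 3.967 ft above the base.
Overturning moment M_o = P_a × H/3 = 2642 × 3.967 = 10480.
Resisting moment M_r = W × 4.0 = 13030 × 4.0 = 52120.
FS_overturning = M_r/M_o = 52120/10480 = 4.973.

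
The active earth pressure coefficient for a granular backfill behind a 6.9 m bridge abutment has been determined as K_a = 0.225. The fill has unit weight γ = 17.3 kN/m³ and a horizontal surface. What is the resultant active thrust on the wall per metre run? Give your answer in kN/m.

92.7 kN/m

P = ½ K_a γ H² = 0.5 × 0.225 × 17.3 × 6.9² = 92.66 kN/m.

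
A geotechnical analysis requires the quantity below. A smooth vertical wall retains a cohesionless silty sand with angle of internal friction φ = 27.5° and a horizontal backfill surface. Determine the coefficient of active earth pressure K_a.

0.368

K_a = tan²(45° − φ/2) = tan²(31.25°) = 0.3682.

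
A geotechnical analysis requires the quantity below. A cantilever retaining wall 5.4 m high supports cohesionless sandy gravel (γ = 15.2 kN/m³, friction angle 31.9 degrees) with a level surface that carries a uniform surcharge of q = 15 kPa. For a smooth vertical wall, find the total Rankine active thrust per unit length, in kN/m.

93.4 kN/m

K_a = tan²(45° − φ/2) = 0.3085.
Soil triangle: ½ K_a γ H² = 0.5×0.3085×15.2×5.4² = 68.37 kN/m.
Surcharge rectangle: K_a q H = 0.3085×15×5.4 = 24.99 kN/m.
Total = 68.37 + 24.99 = 93.36 kN/m.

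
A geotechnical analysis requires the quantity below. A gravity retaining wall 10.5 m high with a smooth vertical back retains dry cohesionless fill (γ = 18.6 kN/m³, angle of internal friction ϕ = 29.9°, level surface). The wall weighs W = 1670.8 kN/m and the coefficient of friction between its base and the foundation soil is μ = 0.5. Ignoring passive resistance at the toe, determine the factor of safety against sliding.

K_a = tan²(45° − 29.9°/2) = 0.3347.
P_a = ½K_aγH² = 0.5×0.3347×18.6×10.5² = 343.2 kN/m, acting at H/3 = 3.500 m above the base.
FS_sliding = μW / P_a = 0.5×1670.8 / 343.2 = 2.434.

2.43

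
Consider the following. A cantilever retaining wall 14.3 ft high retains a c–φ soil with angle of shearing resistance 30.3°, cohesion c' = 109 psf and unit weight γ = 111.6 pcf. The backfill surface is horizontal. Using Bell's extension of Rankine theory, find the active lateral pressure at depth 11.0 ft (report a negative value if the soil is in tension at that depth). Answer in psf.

K_a = (1 − sin φ)/(1 + sin φ) = 0.3293.
σ_a = K_a γ z − 2c√K_a = 0.3293×111.6×11.0 − 2×109×0.5739 = 279.2 psf.

279 psf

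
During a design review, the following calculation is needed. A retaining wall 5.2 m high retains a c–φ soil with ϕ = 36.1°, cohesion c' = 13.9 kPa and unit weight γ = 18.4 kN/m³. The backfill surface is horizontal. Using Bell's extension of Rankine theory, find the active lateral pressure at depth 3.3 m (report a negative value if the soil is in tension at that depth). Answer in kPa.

K_a = (1 − sin φ)/(1 + sin φ) = 0.2585.
σ_a = K_a γ z − 2c√K_a = 0.2585×18.4×3.3 − 2×13.9×0.5084 = 1.562 kPa.

1.56 kPa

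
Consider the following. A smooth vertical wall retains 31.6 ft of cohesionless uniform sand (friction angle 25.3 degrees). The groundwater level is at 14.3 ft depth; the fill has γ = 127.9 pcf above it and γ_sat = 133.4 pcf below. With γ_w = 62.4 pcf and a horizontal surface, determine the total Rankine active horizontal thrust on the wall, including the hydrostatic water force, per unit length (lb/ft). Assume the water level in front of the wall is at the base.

31500 lb/ft

K_a = tan²(45° − φ/2) = 0.4012.
γ' = 133.4 − 62.4 = 71.00 pcf. Depth below WT = 17.3 ft.
σ'_h at WT = K_a γ d_w = 733.8 psf; at base = 733.8 + K_a γ' × 17.3 = 1227 psf.
P₁ (0–14.3 ft) = ½×733.8×14.3 = 5246. P₂ (14.3–31.6 ft) = ½(733.8+1227)×17.3 = 16960.
P_w = ½ γ_w h₂² = 0.5×62.4×17.3² = 9338. Total = 5246+16960+9338 = 31540 lb/ft.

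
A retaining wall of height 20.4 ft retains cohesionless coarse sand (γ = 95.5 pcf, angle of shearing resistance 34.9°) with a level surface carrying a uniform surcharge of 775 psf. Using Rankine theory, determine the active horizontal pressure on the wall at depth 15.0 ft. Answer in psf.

K_a = (1 − sin φ)/(1 + sin φ) = 0.2721.
σ_v = γz + q = 95.5 × 15.0 + 775 = 2208 psf.
σ_h = K_a σ_v = 0.2721 × 2208 = 600.8 psf.

601 psf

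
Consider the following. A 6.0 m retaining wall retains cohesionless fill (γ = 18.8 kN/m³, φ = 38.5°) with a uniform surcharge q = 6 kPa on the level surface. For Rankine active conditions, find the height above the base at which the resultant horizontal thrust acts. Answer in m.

K_a = 0.2327.
Triangular part P₁ = ½K_aγH² = 78.73 at H/3 = 2.000 m; rectangular part P₂ = K_a q H = 8.376 at H/2 = 3.000 m.
ȳ = (P₁·2.000 + P₂·3.000)/(P₁+P₂) = 2.096 m.

2.10 m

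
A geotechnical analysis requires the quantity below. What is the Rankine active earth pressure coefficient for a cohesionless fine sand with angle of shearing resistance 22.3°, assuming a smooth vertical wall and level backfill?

K_a = tan²(45° − φ/2) = tan²(33.85°) = 0.4498.

0.450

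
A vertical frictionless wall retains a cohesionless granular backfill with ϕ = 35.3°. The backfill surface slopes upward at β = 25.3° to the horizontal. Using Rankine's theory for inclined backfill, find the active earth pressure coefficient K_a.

0.360

K_a = cos β · (cos β − √(cos²β − cos²φ)) / (cos β + √(cos²β − cos²φ)).
cos β = 0.9041, cos φ = 0.8161, √(cos²β − cos²φ) = 0.3890.
K_a = 0.9041 × (0.9041 − 0.3890)/(0.9041 + 0.3890) = 0.3602.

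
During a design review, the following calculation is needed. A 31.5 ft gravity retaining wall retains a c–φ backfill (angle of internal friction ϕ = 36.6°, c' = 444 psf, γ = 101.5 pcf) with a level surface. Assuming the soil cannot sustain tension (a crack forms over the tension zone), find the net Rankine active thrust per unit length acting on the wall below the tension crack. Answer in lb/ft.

K_a = 0.2530; √K_a = 0.5029.
Tension-crack depth z_c = 2c/(γ√K_a) = 2×444/(101.5×0.5029) = 17.39 ft.
σ_a at base = K_a γ H − 2c√K_a = 0.2530×101.5×31.5 − 2×444×0.5029 = 362.1 psf.
P_a = ½ × 362.1 × (H − z_c) = 0.5×362.1×14.11 = 2554 lb/ft.

2550 lb/ft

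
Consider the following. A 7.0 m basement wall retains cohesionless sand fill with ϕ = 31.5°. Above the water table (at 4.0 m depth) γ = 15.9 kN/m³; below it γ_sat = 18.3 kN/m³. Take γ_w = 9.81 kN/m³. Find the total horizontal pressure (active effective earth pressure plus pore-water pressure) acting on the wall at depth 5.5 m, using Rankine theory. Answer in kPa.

K_a = (1 − sin φ)/(1 + sin φ) = 0.3136.
γ' = 18.3 − 9.81 = 8.490 kN/m³.
Effective vertical stress at 5.5 m: σ'_v = 15.9×4.0 + 8.490×1.50 = 76.34 kPa.
σ'_h = K_a σ'_v = 0.3136 × 76.34 = 23.94 kPa; u = γ_w × 1.50 = 14.71 kPa.
Total σ_h = 23.94 + 14.71 = 38.66 kPa.

38.7 kPa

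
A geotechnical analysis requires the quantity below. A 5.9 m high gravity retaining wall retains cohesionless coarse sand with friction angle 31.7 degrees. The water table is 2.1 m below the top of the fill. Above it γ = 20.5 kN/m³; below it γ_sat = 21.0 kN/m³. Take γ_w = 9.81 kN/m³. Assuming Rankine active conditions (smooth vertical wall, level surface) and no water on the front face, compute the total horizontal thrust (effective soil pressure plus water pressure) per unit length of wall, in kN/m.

161 kN/m

K_a = tan²(45° − φ/2) = 0.3111.
γ' = 21.0 − 9.81 = 11.19 kN/m³. Depth below WT = 3.8 m.
σ'_h at WT = K_a γ d_w = 13.39 kPa; at base = 13.39 + K_a γ' × 3.8 = 26.62 kPa.
P₁ (0–2.1 m) = ½×13.39×2.1 = 14.06. P₂ (2.1–5.9 m) = ½(13.39+26.62)×3.8 = 76.02.
P_w = ½ γ_w h₂² = 0.5×9.81×3.8² = 70.83. Total = 14.06+76.02+70.83 = 160.9 kN/m.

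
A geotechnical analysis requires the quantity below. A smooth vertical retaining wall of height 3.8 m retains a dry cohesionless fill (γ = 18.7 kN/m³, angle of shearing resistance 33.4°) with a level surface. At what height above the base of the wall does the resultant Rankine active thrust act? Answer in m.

1.27 m

K_a = 0.2899.
The pressure distribution is triangular, so the resultant acts at H/3 above the base = 3.8/3 = 1.267 m.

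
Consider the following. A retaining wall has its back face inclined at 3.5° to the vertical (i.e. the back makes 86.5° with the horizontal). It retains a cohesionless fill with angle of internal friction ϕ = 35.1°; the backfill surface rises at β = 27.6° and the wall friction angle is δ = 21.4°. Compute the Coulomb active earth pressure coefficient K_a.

K_a = sin²(α+φ) / [sin²α · sin(α−δ) · (1 + √{sin(φ+δ)sin(φ−β) / (sin(α−δ)sin(α+β))})²].
With α = 86.5°, φ = 35.1°, δ = 21.4°, β = 27.6°: K_a = 0.4324.

0.432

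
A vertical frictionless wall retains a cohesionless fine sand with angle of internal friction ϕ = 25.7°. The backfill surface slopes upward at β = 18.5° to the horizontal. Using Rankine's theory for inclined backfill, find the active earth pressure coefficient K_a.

0.498

K_a = cos β · (cos β − √(cos²β − cos²φ)) / (cos β + √(cos²β − cos²φ)).
cos β = 0.9483, cos φ = 0.9011, √(cos²β − cos²φ) = 0.2956.
K_a = 0.9483 × (0.9483 − 0.2956)/(0.9483 + 0.2956) = 0.4976.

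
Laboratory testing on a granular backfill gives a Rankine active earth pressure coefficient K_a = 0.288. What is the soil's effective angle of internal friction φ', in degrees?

33.6°

K_a = tan²(45° − φ/2) ⇒ 45° − φ/2 = arctan(√0.288) = 28.22°.
φ = 2(45° − 28.22°) = 33.56°.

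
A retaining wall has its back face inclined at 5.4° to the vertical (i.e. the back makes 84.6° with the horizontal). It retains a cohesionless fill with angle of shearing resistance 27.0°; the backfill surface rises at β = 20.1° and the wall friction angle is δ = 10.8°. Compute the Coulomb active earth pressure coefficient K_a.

0.553

K_a = sin²(α+φ) / [sin²α · sin(α−δ) · (1 + √{sin(φ+δ)sin(φ−β) / (sin(α−δ)sin(α+β))})²].
With α = 84.6°, φ = 27.0°, δ = 10.8°, β = 20.1°: K_a = 0.5530.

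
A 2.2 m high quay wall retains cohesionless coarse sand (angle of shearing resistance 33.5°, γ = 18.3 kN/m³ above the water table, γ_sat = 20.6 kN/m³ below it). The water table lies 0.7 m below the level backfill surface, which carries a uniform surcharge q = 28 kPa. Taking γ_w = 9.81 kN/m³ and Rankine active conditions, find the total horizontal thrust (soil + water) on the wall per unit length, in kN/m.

39.2 kN/m

K_a = tan²(45° − φ/2) = 0.2887.
γ' = 20.6 − 9.81 = 10.79 kN/m³. h₂ = H − d_w = 1.5 m.
σ'_h: at surface K_a·q = 8.084; at WT K_a(q+γd_w) = 11.78; at base K_a(q+γd_w+γ'h₂) = 16.46 kPa.
P₁ = ½(8.084+11.78)×0.7 = 6.953; P₂ = ½(11.78+16.46)×1.5 = 21.18; P_w = ½γ_w h₂² = 11.04.
Total = 6.953+21.18+11.04 = 39.17 kN/m.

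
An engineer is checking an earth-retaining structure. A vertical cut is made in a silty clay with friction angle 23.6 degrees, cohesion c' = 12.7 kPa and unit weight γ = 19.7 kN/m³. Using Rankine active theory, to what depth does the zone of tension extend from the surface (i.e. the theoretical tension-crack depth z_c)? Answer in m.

1.97 m

K_a = tan²(45° − 23.6°/2) = 0.4282; √K_a = 0.6544.
The active pressure is zero where K_a γ z = 2c√K_a, so z_c = 2c/(γ√K_a) = 2×12.7/(19.7×0.6544) = 1.970 m.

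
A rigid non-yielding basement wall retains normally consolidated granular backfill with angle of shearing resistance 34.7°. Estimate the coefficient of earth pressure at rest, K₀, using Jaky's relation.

K₀ = 1 − sin φ' = 1 − sin 34.7° = 0.4307.

0.431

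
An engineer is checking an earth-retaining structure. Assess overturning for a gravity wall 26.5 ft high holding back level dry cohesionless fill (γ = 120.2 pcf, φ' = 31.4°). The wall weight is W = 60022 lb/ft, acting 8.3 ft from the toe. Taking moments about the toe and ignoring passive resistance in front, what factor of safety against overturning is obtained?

K_a = tan²(45° − 31.4°/2) = 0.3149.
P_a = ½K_aγH² = 0.5×0.3149×120.2×26.5² = 13290 lb/ft, acting at H/3 = 8.833 ft above the base.
Overturning moment M_o = P_a × H/3 = 13290 × 8.833 = 117400.
Resisting moment M_r = W × 8.3 = 60022 × 8.3 = 498200.
FS_overturning = M_r/M_o = 498200/117400 = 4.243.

4.24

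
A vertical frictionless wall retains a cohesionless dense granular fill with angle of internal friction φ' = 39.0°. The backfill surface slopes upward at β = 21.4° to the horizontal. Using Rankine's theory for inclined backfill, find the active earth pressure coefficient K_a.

0.270

K_a = cos β · (cos β − √(cos²β − cos²φ)) / (cos β + √(cos²β − cos²φ)).
cos β = 0.9311, cos φ = 0.7771, √(cos²β − cos²φ) = 0.5127.
K_a = 0.9311 × (0.9311 − 0.5127)/(0.9311 + 0.5127) = 0.2698.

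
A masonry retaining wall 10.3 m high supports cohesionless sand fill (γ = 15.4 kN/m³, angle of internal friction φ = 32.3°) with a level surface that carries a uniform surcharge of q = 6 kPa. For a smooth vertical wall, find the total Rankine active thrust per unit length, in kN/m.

267 kN/m

K_a = tan²(45° − φ/2) = 0.3035.
Soil triangle: ½ K_a γ H² = 0.5×0.3035×15.4×10.3² = 247.9 kN/m.
Surcharge rectangle: K_a q H = 0.3035×6×10.3 = 18.76 kN/m.
Total = 247.9 + 18.76 = 266.7 kN/m.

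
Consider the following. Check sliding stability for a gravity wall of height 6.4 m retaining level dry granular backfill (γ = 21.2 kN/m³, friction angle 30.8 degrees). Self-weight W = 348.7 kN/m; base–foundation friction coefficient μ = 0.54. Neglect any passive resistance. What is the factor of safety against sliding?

K_a = tan²(45° − 30.8°/2) = 0.3227.
P_a = ½K_aγH² = 0.5×0.3227×21.2×6.4² = 140.1 kN/m, acting at H/3 = 2.133 m above the base.
FS_sliding = μW / P_a = 0.54×348.7 / 140.1 = 1.344.

1.34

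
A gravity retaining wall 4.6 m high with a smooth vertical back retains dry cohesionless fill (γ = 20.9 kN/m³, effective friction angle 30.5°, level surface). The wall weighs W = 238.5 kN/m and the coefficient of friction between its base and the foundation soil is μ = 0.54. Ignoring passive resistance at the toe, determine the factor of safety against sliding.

K_a = tan²(45° − 30.5°/2) = 0.3267.
P_a = ½K_aγH² = 0.5×0.3267×20.9×4.6² = 72.23 kN/m, acting at H/3 = 1.533 m above the base.
FS_sliding = μW / P_a = 0.54×238.5 / 72.23 = 1.783.

1.78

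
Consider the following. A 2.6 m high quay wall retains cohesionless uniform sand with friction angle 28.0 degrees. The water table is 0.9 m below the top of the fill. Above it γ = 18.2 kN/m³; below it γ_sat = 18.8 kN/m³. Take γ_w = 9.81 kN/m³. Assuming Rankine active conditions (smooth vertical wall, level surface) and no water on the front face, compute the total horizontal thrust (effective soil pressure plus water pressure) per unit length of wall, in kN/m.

K_a = tan²(45° − φ/2) = 0.3610.
γ' = 18.8 − 9.81 = 8.990 kN/m³. Depth below WT = 1.7 m.
σ'_h at WT = K_a γ d_w = 5.914 kPa; at base = 5.914 + K_a γ' × 1.7 = 11.43 kPa.
P₁ (0–0.9 m) = ½×5.914×0.9 = 2.661. P₂ (0.9–2.6 m) = ½(5.914+11.43)×1.7 = 14.74.
P_w = ½ γ_w h₂² = 0.5×9.81×1.7² = 14.18. Total = 2.661+14.74+14.18 = 31.58 kN/m.

31.6 kN/m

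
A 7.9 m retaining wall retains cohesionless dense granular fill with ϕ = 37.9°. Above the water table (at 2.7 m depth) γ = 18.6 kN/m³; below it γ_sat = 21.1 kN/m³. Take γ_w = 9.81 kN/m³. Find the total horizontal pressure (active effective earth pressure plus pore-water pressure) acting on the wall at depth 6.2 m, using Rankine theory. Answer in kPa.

K_a = (1 − sin φ)/(1 + sin φ) = 0.2389.
γ' = 21.1 − 9.81 = 11.29 kN/m³.
Effective vertical stress at 6.2 m: σ'_v = 18.6×2.7 + 11.29×3.50 = 89.74 kPa.
σ'_h = K_a σ'_v = 0.2389 × 89.74 = 21.44 kPa; u = γ_w × 3.50 = 34.34 kPa.
Total σ_h = 21.44 + 34.34 = 55.78 kPa.

55.8 kPa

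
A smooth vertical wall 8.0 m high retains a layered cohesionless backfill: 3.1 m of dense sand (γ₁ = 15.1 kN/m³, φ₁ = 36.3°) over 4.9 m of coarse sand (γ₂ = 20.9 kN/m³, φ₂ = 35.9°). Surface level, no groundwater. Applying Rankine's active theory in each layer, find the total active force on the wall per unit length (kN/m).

K_a1 = tan²(45°−36.3°/2) = 0.2563; K_a2 = tan²(45°−35.9°/2) = 0.2607.
Layer 1: σ at base = K_a1 γ₁ h₁ = 12.00 kPa; P₁ = ½×12.00×3.1 = 18.59.
Layer 2: σ_v at top = γ₁h₁ = 46.81; σ_h top = K_a2×46.81 = 12.21; σ_h base = K_a2×(46.81+20.9×4.9) = 38.91.
P₂ = ½(12.21+38.91)×4.9 = 125.2. Total P_a = 18.59+125.2 = 143.8 kN/m.

144 kN/m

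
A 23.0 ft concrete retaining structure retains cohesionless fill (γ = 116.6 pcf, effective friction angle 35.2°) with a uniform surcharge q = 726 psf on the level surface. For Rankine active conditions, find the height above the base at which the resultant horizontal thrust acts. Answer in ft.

9.01 ft

K_a = 0.2687.
Triangular part P₁ = ½K_aγH² = 8287 at H/3 = 7.667 ft; rectangular part P₂ = K_a q H = 4487 at H/2 = 11.50 ft.
ȳ = (P₁·7.667 + P₂·11.50)/(P₁+P₂) = 9.013 ft.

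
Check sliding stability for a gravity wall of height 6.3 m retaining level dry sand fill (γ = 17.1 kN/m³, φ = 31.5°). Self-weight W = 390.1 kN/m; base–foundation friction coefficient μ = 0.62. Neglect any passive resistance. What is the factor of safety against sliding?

2.27

K_a = tan²(45° − 31.5°/2) = 0.3136.
P_a = ½K_aγH² = 0.5×0.3136×17.1×6.3² = 106.4 kN/m, acting at H/3 = 2.100 m above the base.
FS_sliding = μW / P_a = 0.62×390.1 / 106.4 = 2.272.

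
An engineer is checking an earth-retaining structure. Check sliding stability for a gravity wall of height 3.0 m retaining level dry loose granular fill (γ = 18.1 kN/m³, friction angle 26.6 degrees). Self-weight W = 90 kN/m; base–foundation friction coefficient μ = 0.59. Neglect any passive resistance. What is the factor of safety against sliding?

K_a = tan²(45° − 26.6°/2) = 0.3814.
P_a = ½K_aγH² = 0.5×0.3814×18.1×3.0² = 31.07 kN/m, acting at H/3 = 1.000 m above the base.
FS_sliding = μW / P_a = 0.59×90 / 31.07 = 1.709.

1.71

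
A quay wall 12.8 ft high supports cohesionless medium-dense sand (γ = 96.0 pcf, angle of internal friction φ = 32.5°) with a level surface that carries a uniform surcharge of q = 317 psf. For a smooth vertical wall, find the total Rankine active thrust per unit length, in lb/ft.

3590 lb/ft

K_a = tan²(45° − φ/2) = 0.3010.
Soil triangle: ½ K_a γ H² = 0.5×0.3010×96.0×12.8² = 2367 lb/ft.
Surcharge rectangle: K_a q H = 0.3010×317×12.8 = 1221 lb/ft.
Total = 2367 + 1221 = 3588 lb/ft.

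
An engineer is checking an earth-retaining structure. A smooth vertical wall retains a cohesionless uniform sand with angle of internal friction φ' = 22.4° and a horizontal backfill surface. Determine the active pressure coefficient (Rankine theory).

K_a = tan²(45° − φ/2) = tan²(33.80°) = 0.4482.

0.448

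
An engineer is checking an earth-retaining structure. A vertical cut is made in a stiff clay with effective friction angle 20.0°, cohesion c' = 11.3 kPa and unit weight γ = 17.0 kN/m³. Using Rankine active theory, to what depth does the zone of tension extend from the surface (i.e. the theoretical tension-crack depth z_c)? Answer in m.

K_a = tan²(45° − 20.0°/2) = 0.4903; √K_a = 0.7002.
The active pressure is zero where K_a γ z = 2c√K_a, so z_c = 2c/(γ√K_a) = 2×11.3/(17.0×0.7002) = 1.899 m.

1.90 m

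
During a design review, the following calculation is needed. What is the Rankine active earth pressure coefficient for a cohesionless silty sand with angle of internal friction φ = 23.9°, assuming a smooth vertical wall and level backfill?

K_a = (1 − sin φ)/(1 + sin φ) = (1 − sin 23.9°)/(1 + sin 23.9°) = 0.4233.

0.423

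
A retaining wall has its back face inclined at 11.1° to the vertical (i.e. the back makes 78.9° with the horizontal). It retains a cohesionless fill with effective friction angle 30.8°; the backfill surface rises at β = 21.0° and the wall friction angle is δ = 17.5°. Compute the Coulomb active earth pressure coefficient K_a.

K_a = sin²(α+φ) / [sin²α · sin(α−δ) · (1 + √{sin(φ+δ)sin(φ−β) / (sin(α−δ)sin(α+β))})²].
With α = 78.9°, φ = 30.8°, δ = 17.5°, β = 21.0°: K_a = 0.5479.

0.548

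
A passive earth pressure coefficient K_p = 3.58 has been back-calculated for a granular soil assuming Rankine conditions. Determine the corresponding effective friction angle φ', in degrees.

K_p = (1+sin φ)/(1−sin φ) ⇒ sin φ = (K_p − 1)/(K_p + 1) = 0.5633.
φ = arcsin(0.5633) = 34.29°.

34.3°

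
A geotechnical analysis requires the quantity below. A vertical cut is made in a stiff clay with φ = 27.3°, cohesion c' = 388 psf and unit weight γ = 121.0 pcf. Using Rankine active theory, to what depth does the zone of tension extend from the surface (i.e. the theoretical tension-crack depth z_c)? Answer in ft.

10.5 ft

K_a = tan²(45° − 27.3°/2) = 0.3711; √K_a = 0.6092.
The active pressure is zero where K_a γ z = 2c√K_a, so z_c = 2c/(γ√K_a) = 2×388/(121.0×0.6092) = 10.53 ft.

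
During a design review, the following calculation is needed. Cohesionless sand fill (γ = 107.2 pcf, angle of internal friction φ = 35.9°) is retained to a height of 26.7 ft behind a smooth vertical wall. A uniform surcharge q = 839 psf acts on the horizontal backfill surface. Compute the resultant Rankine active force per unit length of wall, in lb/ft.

K_a = tan²(45° − φ/2) = 0.2607.
Soil triangle: ½ K_a γ H² = 0.5×0.2607×107.2×26.7² = 9963 lb/ft.
Surcharge rectangle: K_a q H = 0.2607×839×26.7 = 5841 lb/ft.
Total = 9963 + 5841 = 15800 lb/ft.

15800 lb/ft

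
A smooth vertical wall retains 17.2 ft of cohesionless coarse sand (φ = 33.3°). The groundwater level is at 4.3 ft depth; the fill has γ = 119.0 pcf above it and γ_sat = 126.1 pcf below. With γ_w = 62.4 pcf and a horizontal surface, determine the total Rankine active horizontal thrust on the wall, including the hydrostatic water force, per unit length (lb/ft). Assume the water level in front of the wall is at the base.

K_a = tan²(45° − φ/2) = 0.2911.
γ' = 126.1 − 62.4 = 63.70 pcf. Depth below WT = 12.9 ft.
σ'_h at WT = K_a γ d_w = 149.0 psf; at base = 149.0 + K_a γ' × 12.9 = 388.2 psf.
P₁ (0–4.3 ft) = ½×149.0×4.3 = 320.3. P₂ (4.3–17.2 ft) = ½(149.0+388.2)×12.9 = 3465.
P_w = ½ γ_w h₂² = 0.5×62.4×12.9² = 5192. Total = 320.3+3465+5192 = 8977 lb/ft.

8980 lb/ft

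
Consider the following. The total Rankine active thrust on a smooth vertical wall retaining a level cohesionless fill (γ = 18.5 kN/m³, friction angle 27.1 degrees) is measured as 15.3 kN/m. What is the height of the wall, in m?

2.10 m

K_a = 0.3741. P_a = ½ K_a γ H² ⇒ H = √(2P_a/(K_a γ)).
H = √(2×15.3/(0.3741×18.5)) = 2.103 m.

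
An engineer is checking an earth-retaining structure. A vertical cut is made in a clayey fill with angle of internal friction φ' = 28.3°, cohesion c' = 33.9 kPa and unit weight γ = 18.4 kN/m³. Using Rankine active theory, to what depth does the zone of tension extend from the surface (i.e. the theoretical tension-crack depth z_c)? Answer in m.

K_a = tan²(45° − 28.3°/2) = 0.3568; √K_a = 0.5973.
The active pressure is zero where K_a γ z = 2c√K_a, so z_c = 2c/(γ√K_a) = 2×33.9/(18.4×0.5973) = 6.169 m.

6.17 m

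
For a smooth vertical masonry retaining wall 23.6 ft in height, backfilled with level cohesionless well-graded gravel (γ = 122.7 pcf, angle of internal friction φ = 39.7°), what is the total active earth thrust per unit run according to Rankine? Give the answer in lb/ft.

7530 lb/ft

K_a = tan²(45° − φ/2) = 0.2204.
P_a = ½ K_a γ H² = 0.5 × 0.2204 × 122.7 × 23.6² = 7532 lb/ft.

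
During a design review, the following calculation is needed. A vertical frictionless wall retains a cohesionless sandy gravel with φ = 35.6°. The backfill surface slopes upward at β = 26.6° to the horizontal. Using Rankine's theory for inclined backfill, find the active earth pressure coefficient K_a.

0.369

K_a = cos β · (cos β − √(cos²β − cos²φ)) / (cos β + √(cos²β − cos²φ)).
cos β = 0.8942, cos φ = 0.8131, √(cos²β − cos²φ) = 0.3720.
K_a = 0.8942 × (0.8942 − 0.3720)/(0.8942 + 0.3720) = 0.3688.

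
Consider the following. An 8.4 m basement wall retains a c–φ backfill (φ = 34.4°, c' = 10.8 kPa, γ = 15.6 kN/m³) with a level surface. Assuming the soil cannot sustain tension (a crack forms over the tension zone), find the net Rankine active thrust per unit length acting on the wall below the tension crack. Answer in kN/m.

K_a = 0.2780; √K_a = 0.5272.
Tension-crack depth z_c = 2c/(γ√K_a) = 2×10.8/(15.6×0.5272) = 2.626 m.
σ_a at base = K_a γ H − 2c√K_a = 0.2780×15.6×8.4 − 2×10.8×0.5272 = 25.04 kPa.
P_a = ½ × 25.04 × (H − z_c) = 0.5×25.04×5.774 = 72.28 kN/m.

72.3 kN/m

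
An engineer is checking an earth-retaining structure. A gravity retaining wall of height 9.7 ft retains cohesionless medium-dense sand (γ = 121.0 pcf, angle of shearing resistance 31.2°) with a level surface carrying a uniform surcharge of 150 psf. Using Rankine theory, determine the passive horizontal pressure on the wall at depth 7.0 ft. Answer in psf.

K_p = (1 + sin φ)/(1 − sin φ) = 3.150.
σ_v = γz + q = 121.0 × 7.0 + 150 = 997.0 psf.
σ_h = K_p σ_v = 3.150 × 997.0 = 3140 psf.

3140 psf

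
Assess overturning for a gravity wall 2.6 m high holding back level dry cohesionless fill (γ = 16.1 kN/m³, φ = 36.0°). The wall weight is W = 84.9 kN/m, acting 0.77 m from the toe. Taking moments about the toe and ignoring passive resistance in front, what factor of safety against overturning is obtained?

K_a = tan²(45° − 36.0°/2) = 0.2596.
P_a = ½K_aγH² = 0.5×0.2596×16.1×2.6² = 14.13 kN/m, acting at H/3 = 0.8667 m above the base.
Overturning moment M_o = P_a × H/3 = 14.13 × 0.8667 = 12.24.
Resisting moment M_r = W × 0.77 = 84.9 × 0.77 = 65.37.
FS_overturning = M_r/M_o = 65.37/12.24 = 5.339.

5.34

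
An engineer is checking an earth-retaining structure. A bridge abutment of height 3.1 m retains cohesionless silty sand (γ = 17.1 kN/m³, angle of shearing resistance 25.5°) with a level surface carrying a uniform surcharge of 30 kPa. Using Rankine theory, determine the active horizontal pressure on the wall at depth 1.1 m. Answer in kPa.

K_a = (1 − sin φ)/(1 + sin φ) = 0.3981.
σ_v = γz + q = 17.1 × 1.1 + 30 = 48.81 kPa.
σ_h = K_a σ_v = 0.3981 × 48.81 = 19.43 kPa.

19.4 kPa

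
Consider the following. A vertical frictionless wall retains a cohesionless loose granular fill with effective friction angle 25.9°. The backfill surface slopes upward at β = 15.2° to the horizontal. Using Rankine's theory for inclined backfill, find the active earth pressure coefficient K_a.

K_a = cos β · (cos β − √(cos²β − cos²φ)) / (cos β + √(cos²β − cos²φ)).
cos β = 0.9650, cos φ = 0.8996, √(cos²β − cos²φ) = 0.3494.
K_a = 0.9650 × (0.9650 − 0.3494)/(0.9650 + 0.3494) = 0.4520.

0.452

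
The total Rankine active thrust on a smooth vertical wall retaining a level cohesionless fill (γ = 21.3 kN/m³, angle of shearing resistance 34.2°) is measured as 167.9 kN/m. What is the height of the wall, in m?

K_a = 0.2803. P_a = ½ K_a γ H² ⇒ H = √(2P_a/(K_a γ)).
H = √(2×167.9/(0.2803×21.3)) = 7.499 m.

7.50 m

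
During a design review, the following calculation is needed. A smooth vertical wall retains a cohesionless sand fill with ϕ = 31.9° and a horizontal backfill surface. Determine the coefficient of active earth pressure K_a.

K_a = (1 − sin φ)/(1 + sin φ) = (1 − sin 31.9°)/(1 + sin 31.9°) = 0.3085.

0.309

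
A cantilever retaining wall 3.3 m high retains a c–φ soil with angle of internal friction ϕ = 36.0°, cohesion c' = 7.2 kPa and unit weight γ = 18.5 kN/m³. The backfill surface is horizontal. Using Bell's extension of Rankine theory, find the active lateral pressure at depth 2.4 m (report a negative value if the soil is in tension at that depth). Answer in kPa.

K_a = (1 − sin φ)/(1 + sin φ) = 0.2596.
σ_a = K_a γ z − 2c√K_a = 0.2596×18.5×2.4 − 2×7.2×0.5095 = 4.190 kPa.

4.19 kPa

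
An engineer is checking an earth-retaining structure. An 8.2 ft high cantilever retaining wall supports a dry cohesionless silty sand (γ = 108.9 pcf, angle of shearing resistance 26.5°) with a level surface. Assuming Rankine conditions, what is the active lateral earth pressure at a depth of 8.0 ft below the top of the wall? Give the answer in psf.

K_a = (1 − sin φ)/(1 + sin φ) = 0.3829.
σ_h = K_a γ z = 0.3829 × 108.9 × 8.0 = 333.6 psf.

334 psf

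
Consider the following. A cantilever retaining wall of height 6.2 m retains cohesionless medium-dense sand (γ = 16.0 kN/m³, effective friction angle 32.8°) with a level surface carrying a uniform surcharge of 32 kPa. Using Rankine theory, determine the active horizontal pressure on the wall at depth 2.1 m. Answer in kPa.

19.5 kPa

K_a = (1 − sin φ)/(1 + sin φ) = 0.2973.
σ_v = γz + q = 16.0 × 2.1 + 32 = 65.60 kPa.
σ_h = K_a σ_v = 0.2973 × 65.60 = 19.50 kPa.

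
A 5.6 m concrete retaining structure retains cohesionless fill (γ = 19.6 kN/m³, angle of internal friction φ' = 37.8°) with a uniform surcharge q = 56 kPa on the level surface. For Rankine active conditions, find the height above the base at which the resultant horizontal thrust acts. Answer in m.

2.34 m

K_a = 0.2400.
Triangular part P₁ = ½K_aγH² = 73.76 at H/3 = 1.867 m; rectangular part P₂ = K_a q H = 75.26 at H/2 = 2.800 m.
ȳ = (P₁·1.867 + P₂·2.800)/(P₁+P₂) = 2.338 m.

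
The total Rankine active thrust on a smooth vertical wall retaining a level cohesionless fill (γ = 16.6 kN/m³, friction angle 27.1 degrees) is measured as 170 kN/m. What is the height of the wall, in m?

K_a = 0.3741. P_a = ½ K_a γ H² ⇒ H = √(2P_a/(K_a γ)).
H = √(2×170/(0.3741×16.6)) = 7.400 m.

7.40 m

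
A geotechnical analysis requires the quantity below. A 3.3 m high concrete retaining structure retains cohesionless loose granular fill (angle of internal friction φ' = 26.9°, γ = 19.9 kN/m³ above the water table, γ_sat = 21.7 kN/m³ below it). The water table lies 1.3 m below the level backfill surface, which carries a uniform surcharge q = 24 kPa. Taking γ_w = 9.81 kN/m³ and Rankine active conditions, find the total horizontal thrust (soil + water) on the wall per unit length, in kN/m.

84.3 kN/m

K_a = tan²(45° − φ/2) = 0.3770.
γ' = 21.7 − 9.81 = 11.89 kN/m³. h₂ = H − d_w = 2.0 m.
σ'_h: at surface K_a·q = 9.048; at WT K_a(q+γd_w) = 18.80; at base K_a(q+γd_w+γ'h₂) = 27.77 kPa.
P₁ = ½(9.048+18.80)×1.3 = 18.10; P₂ = ½(18.80+27.77)×2.0 = 46.57; P_w = ½γ_w h₂² = 19.62.
Total = 18.10+46.57+19.62 = 84.29 kN/m.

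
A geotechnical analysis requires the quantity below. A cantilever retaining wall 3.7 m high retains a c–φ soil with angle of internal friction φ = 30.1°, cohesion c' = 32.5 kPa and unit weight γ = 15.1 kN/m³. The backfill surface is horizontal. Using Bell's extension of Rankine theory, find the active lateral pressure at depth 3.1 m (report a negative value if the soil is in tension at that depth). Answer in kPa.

-21.9 kPa

K_a = (1 − sin φ)/(1 + sin φ) = 0.3320.
σ_a = K_a γ z − 2c√K_a = 0.3320×15.1×3.1 − 2×32.5×0.5762 = -21.91 kPa.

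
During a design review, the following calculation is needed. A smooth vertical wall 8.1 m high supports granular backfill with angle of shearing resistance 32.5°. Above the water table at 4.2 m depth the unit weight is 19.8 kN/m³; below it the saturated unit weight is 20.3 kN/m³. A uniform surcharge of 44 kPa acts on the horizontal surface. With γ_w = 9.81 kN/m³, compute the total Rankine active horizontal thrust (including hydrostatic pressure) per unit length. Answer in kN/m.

356 kN/m

K_a = tan²(45° − φ/2) = 0.3010.
γ' = 20.3 − 9.81 = 10.49 kN/m³. h₂ = H − d_w = 3.9 m.
σ'_h: at surface K_a·q = 13.24; at WT K_a(q+γd_w) = 38.27; at base K_a(q+γd_w+γ'h₂) = 50.59 kPa.
P₁ = ½(13.24+38.27)×4.2 = 108.2; P₂ = ½(38.27+50.59)×3.9 = 173.3; P_w = ½γ_w h₂² = 74.61.
Total = 108.2+173.3+74.61 = 356.1 kN/m.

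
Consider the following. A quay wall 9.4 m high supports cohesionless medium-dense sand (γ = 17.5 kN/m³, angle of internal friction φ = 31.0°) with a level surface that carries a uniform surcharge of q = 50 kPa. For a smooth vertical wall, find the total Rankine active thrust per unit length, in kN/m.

K_a = tan²(45° − φ/2) = 0.3201.
Soil triangle: ½ K_a γ H² = 0.5×0.3201×17.5×9.4² = 247.5 kN/m.
Surcharge rectangle: K_a q H = 0.3201×50×9.4 = 150.4 kN/m.
Total = 247.5 + 150.4 = 397.9 kN/m.

398 kN/m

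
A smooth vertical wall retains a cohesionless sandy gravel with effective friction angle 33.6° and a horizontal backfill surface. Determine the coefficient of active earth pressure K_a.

0.288

K_a = tan²(45° − φ/2) = tan²(28.20°) = 0.2875.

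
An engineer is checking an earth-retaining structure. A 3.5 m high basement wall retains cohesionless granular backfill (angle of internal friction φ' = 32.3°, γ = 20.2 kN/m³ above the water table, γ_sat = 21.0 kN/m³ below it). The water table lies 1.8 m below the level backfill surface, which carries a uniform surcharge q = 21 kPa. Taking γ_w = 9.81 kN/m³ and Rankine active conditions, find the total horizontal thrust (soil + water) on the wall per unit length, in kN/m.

K_a = tan²(45° − φ/2) = 0.3035.
γ' = 21.0 − 9.81 = 11.19 kN/m³. h₂ = H − d_w = 1.7 m.
σ'_h: at surface K_a·q = 6.373; at WT K_a(q+γd_w) = 17.41; at base K_a(q+γd_w+γ'h₂) = 23.18 kPa.
P₁ = ½(6.373+17.41)×1.8 = 21.40; P₂ = ½(17.41+23.18)×1.7 = 34.50; P_w = ½γ_w h₂² = 14.18.
Total = 21.40+34.50+14.18 = 70.08 kN/m.

70.1 kN/m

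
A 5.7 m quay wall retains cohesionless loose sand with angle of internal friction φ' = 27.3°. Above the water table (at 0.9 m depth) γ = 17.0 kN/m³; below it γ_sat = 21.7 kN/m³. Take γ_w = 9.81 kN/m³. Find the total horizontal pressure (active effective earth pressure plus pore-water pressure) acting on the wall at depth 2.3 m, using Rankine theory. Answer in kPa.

K_a = (1 − sin φ)/(1 + sin φ) = 0.3711.
γ' = 21.7 − 9.81 = 11.89 kN/m³.
Effective vertical stress at 2.3 m: σ'_v = 17.0×0.9 + 11.89×1.40 = 31.95 kPa.
σ'_h = K_a σ'_v = 0.3711 × 31.95 = 11.86 kPa; u = γ_w × 1.40 = 13.73 kPa.
Total σ_h = 11.86 + 13.73 = 25.59 kPa.

25.6 kPa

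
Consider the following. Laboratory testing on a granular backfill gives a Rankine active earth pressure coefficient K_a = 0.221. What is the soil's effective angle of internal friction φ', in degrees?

39.6°

K_a = tan²(45° − φ/2) ⇒ 45° − φ/2 = arctan(√0.221) = 25.18°.
φ = 2(45° − 25.18°) = 39.64°.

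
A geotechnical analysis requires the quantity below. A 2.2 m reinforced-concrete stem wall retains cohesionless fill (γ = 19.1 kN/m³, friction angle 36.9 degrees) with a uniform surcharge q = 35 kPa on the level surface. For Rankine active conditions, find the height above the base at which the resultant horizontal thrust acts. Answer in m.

K_a = 0.2497.
Triangular part P₁ = ½K_aγH² = 11.54 at H/3 = 0.7333 m; rectangular part P₂ = K_a q H = 19.22 at H/2 = 1.100 m.
ȳ = (P₁·0.7333 + P₂·1.100)/(P₁+P₂) = 0.9625 m.

0.962 m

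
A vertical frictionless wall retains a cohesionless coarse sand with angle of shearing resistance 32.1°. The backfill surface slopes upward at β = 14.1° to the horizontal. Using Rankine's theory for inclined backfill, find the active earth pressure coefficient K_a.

0.335

K_a = cos β · (cos β − √(cos²β − cos²φ)) / (cos β + √(cos²β − cos²φ)).
cos β = 0.9699, cos φ = 0.8471, √(cos²β − cos²φ) = 0.4723.
K_a = 0.9699 × (0.9699 − 0.4723)/(0.9699 + 0.4723) = 0.3347.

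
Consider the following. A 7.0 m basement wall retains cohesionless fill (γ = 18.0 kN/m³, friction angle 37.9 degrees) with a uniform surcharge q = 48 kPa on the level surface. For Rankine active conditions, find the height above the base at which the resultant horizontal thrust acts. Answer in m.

2.84 m

K_a = 0.2389.
Triangular part P₁ = ½K_aγH² = 105.4 at H/3 = 2.333 m; rectangular part P₂ = K_a q H = 80.28 at H/2 = 3.500 m.
ȳ = (P₁·2.333 + P₂·3.500)/(P₁+P₂) = 2.838 m.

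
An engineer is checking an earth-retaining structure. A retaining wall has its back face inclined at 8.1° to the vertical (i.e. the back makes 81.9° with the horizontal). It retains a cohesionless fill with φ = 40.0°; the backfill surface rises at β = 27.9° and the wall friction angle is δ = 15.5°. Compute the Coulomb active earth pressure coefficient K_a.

K_a = sin²(α+φ) / [sin²α · sin(α−δ) · (1 + √{sin(φ+δ)sin(φ−β) / (sin(α−δ)sin(α+β))})²].
With α = 81.9°, φ = 40.0°, δ = 15.5°, β = 27.9°: K_a = 0.3829.

0.383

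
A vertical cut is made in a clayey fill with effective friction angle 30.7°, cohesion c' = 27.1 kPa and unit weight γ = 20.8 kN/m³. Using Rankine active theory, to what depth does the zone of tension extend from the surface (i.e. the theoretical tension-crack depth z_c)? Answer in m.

K_a = tan²(45° − 30.7°/2) = 0.3240; √K_a = 0.5692.
The active pressure is zero where K_a γ z = 2c√K_a, so z_c = 2c/(γ√K_a) = 2×27.1/(20.8×0.5692) = 4.578 m.

4.58 m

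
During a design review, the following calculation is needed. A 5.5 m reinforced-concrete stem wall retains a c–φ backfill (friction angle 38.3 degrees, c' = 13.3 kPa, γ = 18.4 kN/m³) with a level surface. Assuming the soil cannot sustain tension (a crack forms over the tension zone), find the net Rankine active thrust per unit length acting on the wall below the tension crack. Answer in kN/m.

K_a = 0.2347; √K_a = 0.4845.
Tension-crack depth z_c = 2c/(γ√K_a) = 2×13.3/(18.4×0.4845) = 2.984 m.
σ_a at base = K_a γ H − 2c√K_a = 0.2347×18.4×5.5 − 2×13.3×0.4845 = 10.87 kPa.
P_a = ½ × 10.87 × (H − z_c) = 0.5×10.87×2.516 = 13.67 kN/m.

13.7 kN/m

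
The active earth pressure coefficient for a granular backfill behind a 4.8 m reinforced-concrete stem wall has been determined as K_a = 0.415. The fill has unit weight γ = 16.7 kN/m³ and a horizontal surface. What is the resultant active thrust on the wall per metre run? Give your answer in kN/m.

P = ½ K_a γ H² = 0.5 × 0.415 × 16.7 × 4.8² = 79.84 kN/m.

79.8 kN/m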